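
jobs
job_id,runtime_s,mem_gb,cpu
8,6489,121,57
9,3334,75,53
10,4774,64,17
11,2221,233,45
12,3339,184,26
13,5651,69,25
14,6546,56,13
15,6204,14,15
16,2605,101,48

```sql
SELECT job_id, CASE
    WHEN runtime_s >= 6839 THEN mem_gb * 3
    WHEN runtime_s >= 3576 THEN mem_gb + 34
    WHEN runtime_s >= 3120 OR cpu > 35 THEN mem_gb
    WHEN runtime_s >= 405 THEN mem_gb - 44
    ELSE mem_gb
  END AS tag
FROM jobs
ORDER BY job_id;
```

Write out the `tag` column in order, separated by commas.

155, 75, 98, 233, 184, 103, 90, 48, 101

job_id=8: runtime_s >= 3576 → 155
job_id=9: runtime_s >= 3120 OR cpu > 35 → 75
job_id=10: runtime_s >= 3576 → 98
job_id=11: runtime_s >= 3120 OR cpu > 35 → 233
job_id=12: runtime_s >= 3120 OR cpu > 35 → 184
job_id=13: runtime_s >= 3576 → 103
job_id=14: runtime_s >= 3576 → 90
job_id=15: runtime_s >= 3576 → 48
job_id=16: runtime_s >= 3120 OR cpu > 35 → 101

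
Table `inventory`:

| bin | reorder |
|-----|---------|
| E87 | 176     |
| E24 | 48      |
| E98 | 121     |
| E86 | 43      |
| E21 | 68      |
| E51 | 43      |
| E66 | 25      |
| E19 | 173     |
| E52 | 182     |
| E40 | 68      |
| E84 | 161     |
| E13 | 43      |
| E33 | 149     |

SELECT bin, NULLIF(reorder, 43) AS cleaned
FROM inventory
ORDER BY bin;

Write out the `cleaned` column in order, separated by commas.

NULL, 173, 68, 48, 149, 68, NULL, 182, 25, 161, NULL, 176, 121

bin=E13: reorder=43 vs 43: equal → NULL
bin=E19: reorder=173 vs 43: differ → 173
bin=E21: reorder=68 vs 43: differ → 68
bin=E24: reorder=48 vs 43: differ → 48
bin=E33: reorder=149 vs 43: differ → 149
bin=E40: reorder=68 vs 43: differ → 68
bin=E51: reorder=43 vs 43: equal → NULL
bin=E52: reorder=182 vs 43: differ → 182
bin=E66: reorder=25 vs 43: differ → 25
bin=E84: reorder=161 vs 43: differ → 161
bin=E86: reorder=43 vs 43: equal → NULL
bin=E87: reorder=176 vs 43: differ → 176
bin=E98: reorder=121 vs 43: differ → 121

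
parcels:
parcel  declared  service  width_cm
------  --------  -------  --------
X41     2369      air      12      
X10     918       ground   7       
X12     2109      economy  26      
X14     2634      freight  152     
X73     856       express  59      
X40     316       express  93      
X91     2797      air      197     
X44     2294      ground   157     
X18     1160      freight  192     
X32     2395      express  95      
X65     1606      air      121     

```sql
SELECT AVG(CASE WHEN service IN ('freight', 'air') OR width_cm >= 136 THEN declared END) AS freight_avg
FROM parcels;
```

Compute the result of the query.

2143.3333333333

parcel=X41: ✓ → 2369
parcel=X10: ✗
parcel=X12: ✗
parcel=X14: ✓ → 2634
parcel=X73: ✗
parcel=X40: ✗
parcel=X91: ✓ → 2797
parcel=X44: ✓ → 2294
parcel=X18: ✓ → 1160
parcel=X32: ✗
parcel=X65: ✓ → 1606
freight_avg = (2369 + 2634 + 2797 + 2294 + 1160 + 1606) / 6 = 2143.3333333333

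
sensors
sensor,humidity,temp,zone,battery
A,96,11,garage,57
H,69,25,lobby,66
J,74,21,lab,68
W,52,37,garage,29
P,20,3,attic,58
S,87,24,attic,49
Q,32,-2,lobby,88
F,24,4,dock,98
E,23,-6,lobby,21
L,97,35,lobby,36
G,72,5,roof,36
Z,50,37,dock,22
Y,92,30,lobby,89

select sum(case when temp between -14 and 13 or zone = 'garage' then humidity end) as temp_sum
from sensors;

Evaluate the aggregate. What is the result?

sensor=A: ✓ → 96
sensor=H: ✗
sensor=J: ✗
sensor=W: ✓ → 52
sensor=P: ✓ → 20
sensor=S: ✗
sensor=Q: ✓ → 32
sensor=F: ✓ → 24
sensor=E: ✓ → 23
sensor=L: ✗
sensor=G: ✓ → 72
sensor=Z: ✗
sensor=Y: ✗
temp_sum = 96 + 52 + 20 + 32 + 24 + 23 + 72 = 319

319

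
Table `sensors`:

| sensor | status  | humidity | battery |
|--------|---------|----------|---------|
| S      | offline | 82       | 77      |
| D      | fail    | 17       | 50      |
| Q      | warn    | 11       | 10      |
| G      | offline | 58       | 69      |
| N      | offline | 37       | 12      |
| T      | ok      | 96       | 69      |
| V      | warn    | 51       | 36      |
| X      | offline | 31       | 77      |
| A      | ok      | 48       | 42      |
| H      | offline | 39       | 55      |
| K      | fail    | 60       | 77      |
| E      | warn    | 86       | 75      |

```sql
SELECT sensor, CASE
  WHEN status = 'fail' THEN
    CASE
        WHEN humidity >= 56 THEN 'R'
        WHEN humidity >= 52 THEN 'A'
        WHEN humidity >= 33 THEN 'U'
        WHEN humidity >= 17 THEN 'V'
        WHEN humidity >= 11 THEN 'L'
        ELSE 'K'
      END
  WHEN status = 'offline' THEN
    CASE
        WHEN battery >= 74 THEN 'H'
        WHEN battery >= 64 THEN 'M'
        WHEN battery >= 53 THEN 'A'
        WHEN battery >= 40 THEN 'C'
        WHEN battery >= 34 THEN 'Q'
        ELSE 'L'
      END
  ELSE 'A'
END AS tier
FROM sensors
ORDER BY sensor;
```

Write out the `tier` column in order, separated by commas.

sensor=A: status='ok' → outer ELSE → A
sensor=D: status='fail' → inner[humidity >= 17] → V
sensor=E: status='warn' → outer ELSE → A
sensor=G: status='offline' → inner[battery >= 64] → M
sensor=H: status='offline' → inner[battery >= 53] → A
sensor=K: status='fail' → inner[humidity >= 56] → R
sensor=N: status='offline' → inner[ELSE] → L
sensor=Q: status='warn' → outer ELSE → A
sensor=S: status='offline' → inner[battery >= 74] → H
sensor=T: status='ok' → outer ELSE → A
sensor=V: status='warn' → outer ELSE → A
sensor=X: status='offline' → inner[battery >= 74] → H

A, V, A, M, A, R, L, A, H, A, A, H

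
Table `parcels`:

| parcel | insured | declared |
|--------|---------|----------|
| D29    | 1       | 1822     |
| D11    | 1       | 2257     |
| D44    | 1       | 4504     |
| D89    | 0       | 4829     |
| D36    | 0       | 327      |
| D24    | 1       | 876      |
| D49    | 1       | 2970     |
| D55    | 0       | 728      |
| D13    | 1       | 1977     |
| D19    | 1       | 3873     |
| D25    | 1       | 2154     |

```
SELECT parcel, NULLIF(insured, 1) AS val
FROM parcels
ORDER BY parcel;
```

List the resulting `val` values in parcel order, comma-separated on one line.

parcel=D11: insured=1 vs 1: equal → NULL
parcel=D13: insured=1 vs 1: equal → NULL
parcel=D19: insured=1 vs 1: equal → NULL
parcel=D24: insured=1 vs 1: equal → NULL
parcel=D25: insured=1 vs 1: equal → NULL
parcel=D29: insured=1 vs 1: equal → NULL
parcel=D36: insured=0 vs 1: differ → 0
parcel=D44: insured=1 vs 1: equal → NULL
parcel=D49: insured=1 vs 1: equal → NULL
parcel=D55: insured=0 vs 1: differ → 0
parcel=D89: insured=0 vs 1: differ → 0

NULL, NULL, NULL, NULL, NULL, NULL, 0, NULL, NULL, 0, 0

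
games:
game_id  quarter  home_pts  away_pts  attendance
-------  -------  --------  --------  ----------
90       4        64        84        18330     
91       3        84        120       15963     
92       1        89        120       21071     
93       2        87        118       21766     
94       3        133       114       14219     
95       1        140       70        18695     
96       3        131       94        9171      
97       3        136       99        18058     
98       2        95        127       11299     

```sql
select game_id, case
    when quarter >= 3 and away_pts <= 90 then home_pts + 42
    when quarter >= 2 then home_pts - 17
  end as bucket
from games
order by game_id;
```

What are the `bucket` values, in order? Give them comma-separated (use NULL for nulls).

106, 67, NULL, 70, 116, NULL, 114, 119, 78

game_id=90: quarter >= 3 and away_pts <= 90 → 106
game_id=91: quarter >= 2 → 67
game_id=92: (no match → NULL) → NULL
game_id=93: quarter >= 2 → 70
game_id=94: quarter >= 2 → 116
game_id=95: (no match → NULL) → NULL
game_id=96: quarter >= 2 → 114
game_id=97: quarter >= 2 → 119
game_id=98: quarter >= 2 → 78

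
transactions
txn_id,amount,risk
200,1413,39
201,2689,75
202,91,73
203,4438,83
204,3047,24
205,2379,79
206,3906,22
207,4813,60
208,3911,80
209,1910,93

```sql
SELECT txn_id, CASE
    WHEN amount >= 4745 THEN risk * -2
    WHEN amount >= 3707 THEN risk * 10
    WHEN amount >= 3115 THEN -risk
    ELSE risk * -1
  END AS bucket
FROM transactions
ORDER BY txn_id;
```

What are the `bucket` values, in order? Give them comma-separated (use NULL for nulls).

-39, -75, -73, 830, -24, -79, 220, -120, 800, -93

txn_id=200: ELSE → -39
txn_id=201: ELSE → -75
txn_id=202: ELSE → -73
txn_id=203: amount >= 3707 → 830
txn_id=204: ELSE → -24
txn_id=205: ELSE → -79
txn_id=206: amount >= 3707 → 220
txn_id=207: amount >= 4745 → -120
txn_id=208: amount >= 3707 → 800
txn_id=209: ELSE → -93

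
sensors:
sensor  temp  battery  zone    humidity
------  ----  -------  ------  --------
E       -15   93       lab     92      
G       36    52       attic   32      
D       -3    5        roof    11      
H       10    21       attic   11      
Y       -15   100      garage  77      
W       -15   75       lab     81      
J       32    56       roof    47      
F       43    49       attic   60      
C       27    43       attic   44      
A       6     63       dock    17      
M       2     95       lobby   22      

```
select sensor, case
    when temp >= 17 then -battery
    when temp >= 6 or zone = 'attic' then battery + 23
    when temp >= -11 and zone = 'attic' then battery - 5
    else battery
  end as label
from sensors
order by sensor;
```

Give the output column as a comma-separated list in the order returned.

sensor=A: temp >= 6 or zone = 'attic' → 86
sensor=C: temp >= 17 → -43
sensor=D: ELSE → 5
sensor=E: ELSE → 93
sensor=F: temp >= 17 → -49
sensor=G: temp >= 17 → -52
sensor=H: temp >= 6 or zone = 'attic' → 44
sensor=J: temp >= 17 → -56
sensor=M: ELSE → 95
sensor=W: ELSE → 75
sensor=Y: ELSE → 100

86, -43, 5, 93, -49, -52, 44, -56, 95, 75, 100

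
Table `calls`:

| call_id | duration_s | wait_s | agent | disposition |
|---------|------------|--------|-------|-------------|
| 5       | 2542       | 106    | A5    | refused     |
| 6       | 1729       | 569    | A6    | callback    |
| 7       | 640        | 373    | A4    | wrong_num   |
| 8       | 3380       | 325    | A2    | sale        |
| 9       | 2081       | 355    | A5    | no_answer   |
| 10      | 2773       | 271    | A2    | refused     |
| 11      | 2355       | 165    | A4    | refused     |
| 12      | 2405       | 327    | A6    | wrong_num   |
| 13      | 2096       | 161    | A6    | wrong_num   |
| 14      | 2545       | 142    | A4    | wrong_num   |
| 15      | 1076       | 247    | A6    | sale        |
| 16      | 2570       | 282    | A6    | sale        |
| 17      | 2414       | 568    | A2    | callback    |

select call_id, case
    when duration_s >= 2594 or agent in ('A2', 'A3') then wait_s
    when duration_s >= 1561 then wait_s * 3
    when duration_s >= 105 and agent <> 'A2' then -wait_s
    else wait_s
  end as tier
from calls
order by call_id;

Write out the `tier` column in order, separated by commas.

call_id=5: duration_s >= 1561 → 318
call_id=6: duration_s >= 1561 → 1707
call_id=7: duration_s >= 105 and agent <> 'A2' → -373
call_id=8: duration_s >= 2594 or agent in ('A2', 'A3') → 325
call_id=9: duration_s >= 1561 → 1065
call_id=10: duration_s >= 2594 or agent in ('A2', 'A3') → 271
call_id=11: duration_s >= 1561 → 495
call_id=12: duration_s >= 1561 → 981
call_id=13: duration_s >= 1561 → 483
call_id=14: duration_s >= 1561 → 426
call_id=15: duration_s >= 105 and agent <> 'A2' → -247
call_id=16: duration_s >= 1561 → 846
call_id=17: duration_s >= 2594 or agent in ('A2', 'A3') → 568

318, 1707, -373, 325, 1065, 271, 495, 981, 483, 426, -247, 846, 568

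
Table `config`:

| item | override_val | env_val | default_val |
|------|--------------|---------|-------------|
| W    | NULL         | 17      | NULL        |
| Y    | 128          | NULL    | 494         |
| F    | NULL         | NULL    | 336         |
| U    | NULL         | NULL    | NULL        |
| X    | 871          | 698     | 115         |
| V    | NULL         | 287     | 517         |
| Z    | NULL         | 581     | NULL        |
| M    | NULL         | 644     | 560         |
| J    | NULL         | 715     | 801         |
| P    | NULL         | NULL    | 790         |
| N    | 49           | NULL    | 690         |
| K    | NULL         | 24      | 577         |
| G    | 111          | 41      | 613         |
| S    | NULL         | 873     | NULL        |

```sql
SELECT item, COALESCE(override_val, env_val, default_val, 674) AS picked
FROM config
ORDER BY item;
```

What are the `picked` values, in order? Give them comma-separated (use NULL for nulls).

336, 111, 715, 24, 644, 49, 790, 873, 674, 287, 17, 871, 128, 581

item=F: override_val=NULL, env_val=NULL, default_val=336 → 336
item=G: override_val=111 → 111
item=J: override_val=NULL, env_val=715 → 715
item=K: override_val=NULL, env_val=24 → 24
item=M: override_val=NULL, env_val=644 → 644
item=N: override_val=49 → 49
item=P: override_val=NULL, env_val=NULL, default_val=790 → 790
item=S: override_val=NULL, env_val=873 → 873
item=U: override_val=NULL, env_val=NULL, default_val=NULL, → literal 674 → 674
item=V: override_val=NULL, env_val=287 → 287
item=W: override_val=NULL, env_val=17 → 17
item=X: override_val=871 → 871
item=Y: override_val=128 → 128
item=Z: override_val=NULL, env_val=581 → 581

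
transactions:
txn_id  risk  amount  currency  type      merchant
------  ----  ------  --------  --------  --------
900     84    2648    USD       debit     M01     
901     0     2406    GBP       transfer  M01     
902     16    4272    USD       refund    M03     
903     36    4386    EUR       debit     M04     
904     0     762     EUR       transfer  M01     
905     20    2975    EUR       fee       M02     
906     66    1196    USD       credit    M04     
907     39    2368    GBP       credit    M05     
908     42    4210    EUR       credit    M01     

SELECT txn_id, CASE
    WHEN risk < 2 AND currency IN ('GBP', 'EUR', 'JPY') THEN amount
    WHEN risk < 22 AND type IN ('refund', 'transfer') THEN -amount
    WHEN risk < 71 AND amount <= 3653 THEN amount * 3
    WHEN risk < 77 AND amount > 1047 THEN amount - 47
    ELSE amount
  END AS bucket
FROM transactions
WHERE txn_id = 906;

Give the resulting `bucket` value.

txn_id = 906: risk=66, amount=1196, currency=USD, type=credit, merchant=M04.
risk < 2 AND currency IN ('GBP', 'EUR', 'JPY') → false
risk < 22 AND type IN ('refund', 'transfer') → false
risk < 71 AND amount <= 3653 → true → 3588

3588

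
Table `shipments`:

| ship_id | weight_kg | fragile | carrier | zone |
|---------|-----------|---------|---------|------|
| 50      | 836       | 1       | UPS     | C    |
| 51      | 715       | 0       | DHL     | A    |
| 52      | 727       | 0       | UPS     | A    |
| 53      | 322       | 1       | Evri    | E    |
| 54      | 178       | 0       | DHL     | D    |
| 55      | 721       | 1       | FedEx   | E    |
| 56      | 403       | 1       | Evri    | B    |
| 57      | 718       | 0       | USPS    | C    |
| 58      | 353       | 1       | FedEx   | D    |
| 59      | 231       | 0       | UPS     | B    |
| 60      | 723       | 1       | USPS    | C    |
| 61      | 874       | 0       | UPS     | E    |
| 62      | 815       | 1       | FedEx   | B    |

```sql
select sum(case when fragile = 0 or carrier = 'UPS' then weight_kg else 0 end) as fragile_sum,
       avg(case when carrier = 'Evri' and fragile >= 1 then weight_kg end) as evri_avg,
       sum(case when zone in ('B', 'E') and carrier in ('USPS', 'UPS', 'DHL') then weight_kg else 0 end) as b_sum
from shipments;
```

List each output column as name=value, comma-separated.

fragile_sum=4279, evri_avg=362.5, b_sum=1105

[fragile_sum: fragile = 0 or carrier = 'UPS']
ship_id=50: ✓ → 836
ship_id=51: ✓ → 715
ship_id=52: ✓ → 727
ship_id=53: ✗
ship_id=54: ✓ → 178
ship_id=55: ✗
ship_id=56: ✗
ship_id=57: ✓ → 718
ship_id=58: ✗
ship_id=59: ✓ → 231
ship_id=60: ✗
ship_id=61: ✓ → 874
ship_id=62: ✗
fragile_sum = 836 + 715 + 727 + 178 + 718 + 231 + 874 = 4279
—
[evri_avg: carrier = 'Evri' and fragile >= 1]
ship_id=50: ✗
ship_id=51: ✗
ship_id=52: ✗
ship_id=53: ✓ → 322
ship_id=54: ✗
ship_id=55: ✗
ship_id=56: ✓ → 403
ship_id=57: ✗
ship_id=58: ✗
ship_id=59: ✗
ship_id=60: ✗
ship_id=61: ✗
ship_id=62: ✗
evri_avg = (322 + 403) / 2 = 362.5
—
[b_sum: zone in ('B', 'E') and carrier in ('USPS', 'UPS', 'DHL')]
ship_id=50: ✗
ship_id=51: ✗
ship_id=52: ✗
ship_id=53: ✗
ship_id=54: ✗
ship_id=55: ✗
ship_id=56: ✗
ship_id=57: ✗
ship_id=58: ✗
ship_id=59: ✓ → 231
ship_id=60: ✗
ship_id=61: ✓ → 874
ship_id=62: ✗
b_sum = 231 + 874 = 1105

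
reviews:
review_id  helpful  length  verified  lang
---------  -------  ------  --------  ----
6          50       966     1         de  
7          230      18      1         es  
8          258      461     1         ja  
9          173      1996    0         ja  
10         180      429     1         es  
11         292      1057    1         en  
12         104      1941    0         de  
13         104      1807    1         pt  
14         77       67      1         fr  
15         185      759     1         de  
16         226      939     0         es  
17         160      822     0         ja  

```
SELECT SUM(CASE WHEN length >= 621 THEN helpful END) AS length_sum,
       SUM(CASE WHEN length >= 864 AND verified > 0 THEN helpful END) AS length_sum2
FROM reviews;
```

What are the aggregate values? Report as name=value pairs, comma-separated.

[length_sum: length >= 621]
review_id=6: ✓ → 50
review_id=7: ✗
review_id=8: ✗
review_id=9: ✓ → 173
review_id=10: ✗
review_id=11: ✓ → 292
review_id=12: ✓ → 104
review_id=13: ✓ → 104
review_id=14: ✗
review_id=15: ✓ → 185
review_id=16: ✓ → 226
review_id=17: ✓ → 160
length_sum = 50 + 173 + 292 + 104 + 104 + 185 + 226 + 160 = 1294
—
[length_sum2: length >= 864 AND verified > 0]
review_id=6: ✓ → 50
review_id=7: ✗
review_id=8: ✗
review_id=9: ✗
review_id=10: ✗
review_id=11: ✓ → 292
review_id=12: ✗
review_id=13: ✓ → 104
review_id=14: ✗
review_id=15: ✗
review_id=16: ✗
review_id=17: ✗
length_sum2 = 50 + 292 + 104 = 446

length_sum=1294, length_sum2=446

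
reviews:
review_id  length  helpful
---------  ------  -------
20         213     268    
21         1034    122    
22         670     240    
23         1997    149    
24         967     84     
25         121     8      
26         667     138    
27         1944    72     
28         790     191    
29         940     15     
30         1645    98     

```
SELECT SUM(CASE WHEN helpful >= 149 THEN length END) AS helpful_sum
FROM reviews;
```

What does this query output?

review_id=20: ✓ → 213
review_id=21: ✗
review_id=22: ✓ → 670
review_id=23: ✓ → 1997
review_id=24: ✗
review_id=25: ✗
review_id=26: ✗
review_id=27: ✗
review_id=28: ✓ → 790
review_id=29: ✗
review_id=30: ✗
helpful_sum = 213 + 670 + 1997 + 790 = 3670

3670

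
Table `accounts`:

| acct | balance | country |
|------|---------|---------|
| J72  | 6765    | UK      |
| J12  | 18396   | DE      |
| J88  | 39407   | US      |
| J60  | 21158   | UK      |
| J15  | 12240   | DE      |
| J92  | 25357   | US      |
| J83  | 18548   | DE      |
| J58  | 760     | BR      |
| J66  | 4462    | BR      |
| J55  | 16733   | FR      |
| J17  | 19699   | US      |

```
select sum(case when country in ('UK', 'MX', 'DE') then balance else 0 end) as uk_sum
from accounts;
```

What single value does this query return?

77107

acct=J72: ✓ → 6765
acct=J12: ✓ → 18396
acct=J88: ✗
acct=J60: ✓ → 21158
acct=J15: ✓ → 12240
acct=J92: ✗
acct=J83: ✓ → 18548
acct=J58: ✗
acct=J66: ✗
acct=J55: ✗
acct=J17: ✗
uk_sum = 6765 + 18396 + 21158 + 12240 + 18548 = 77107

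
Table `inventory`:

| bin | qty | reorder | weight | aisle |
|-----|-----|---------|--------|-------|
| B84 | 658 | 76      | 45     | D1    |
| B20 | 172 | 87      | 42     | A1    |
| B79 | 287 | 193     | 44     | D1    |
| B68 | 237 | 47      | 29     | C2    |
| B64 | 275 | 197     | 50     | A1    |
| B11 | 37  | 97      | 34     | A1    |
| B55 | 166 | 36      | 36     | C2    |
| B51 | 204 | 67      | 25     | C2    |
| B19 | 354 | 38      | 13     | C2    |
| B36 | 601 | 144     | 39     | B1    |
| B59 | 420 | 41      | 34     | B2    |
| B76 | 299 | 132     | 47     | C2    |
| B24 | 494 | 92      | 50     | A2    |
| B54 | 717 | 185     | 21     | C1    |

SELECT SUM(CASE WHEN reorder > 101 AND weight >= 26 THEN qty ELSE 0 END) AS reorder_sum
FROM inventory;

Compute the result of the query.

1462

bin=B84: ✗
bin=B20: ✗
bin=B79: ✓ → 287
bin=B68: ✗
bin=B64: ✓ → 275
bin=B11: ✗
bin=B55: ✗
bin=B51: ✗
bin=B19: ✗
bin=B36: ✓ → 601
bin=B59: ✗
bin=B76: ✓ → 299
bin=B24: ✗
bin=B54: ✗
reorder_sum = 287 + 275 + 601 + 299 = 1462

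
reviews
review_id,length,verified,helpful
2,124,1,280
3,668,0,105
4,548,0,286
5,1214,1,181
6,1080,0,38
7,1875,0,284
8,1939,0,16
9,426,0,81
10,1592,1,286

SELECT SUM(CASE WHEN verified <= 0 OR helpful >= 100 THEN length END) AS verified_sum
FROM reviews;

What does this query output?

review_id=2: ✓ → 124
review_id=3: ✓ → 668
review_id=4: ✓ → 548
review_id=5: ✓ → 1214
review_id=6: ✓ → 1080
review_id=7: ✓ → 1875
review_id=8: ✓ → 1939
review_id=9: ✓ → 426
review_id=10: ✓ → 1592
verified_sum = 124 + 668 + 548 + 1214 + 1080 + 1875 + 1939 + 426 + 1592 = 9466

9466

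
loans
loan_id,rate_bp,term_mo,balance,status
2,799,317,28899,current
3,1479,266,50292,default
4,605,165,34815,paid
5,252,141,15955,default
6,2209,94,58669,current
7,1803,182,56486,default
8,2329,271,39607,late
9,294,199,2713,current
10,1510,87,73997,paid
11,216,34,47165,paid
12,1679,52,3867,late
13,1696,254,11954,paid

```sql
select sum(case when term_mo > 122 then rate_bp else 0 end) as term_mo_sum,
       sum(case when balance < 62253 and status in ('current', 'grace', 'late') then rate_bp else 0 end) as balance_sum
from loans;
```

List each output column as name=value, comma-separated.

term_mo_sum=9257, balance_sum=7310

[term_mo_sum: term_mo > 122]
loan_id=2: ✓ → 799
loan_id=3: ✓ → 1479
loan_id=4: ✓ → 605
loan_id=5: ✓ → 252
loan_id=6: ✗
loan_id=7: ✓ → 1803
loan_id=8: ✓ → 2329
loan_id=9: ✓ → 294
loan_id=10: ✗
loan_id=11: ✗
loan_id=12: ✗
loan_id=13: ✓ → 1696
term_mo_sum = 799 + 1479 + 605 + 252 + 1803 + 2329 + 294 + 1696 = 9257
—
[balance_sum: balance < 62253 and status in ('current', 'grace', 'late')]
loan_id=2: ✓ → 799
loan_id=3: ✗
loan_id=4: ✗
loan_id=5: ✗
loan_id=6: ✓ → 2209
loan_id=7: ✗
loan_id=8: ✓ → 2329
loan_id=9: ✓ → 294
loan_id=10: ✗
loan_id=11: ✗
loan_id=12: ✓ → 1679
loan_id=13: ✗
balance_sum = 799 + 2209 + 2329 + 294 + 1679 = 7310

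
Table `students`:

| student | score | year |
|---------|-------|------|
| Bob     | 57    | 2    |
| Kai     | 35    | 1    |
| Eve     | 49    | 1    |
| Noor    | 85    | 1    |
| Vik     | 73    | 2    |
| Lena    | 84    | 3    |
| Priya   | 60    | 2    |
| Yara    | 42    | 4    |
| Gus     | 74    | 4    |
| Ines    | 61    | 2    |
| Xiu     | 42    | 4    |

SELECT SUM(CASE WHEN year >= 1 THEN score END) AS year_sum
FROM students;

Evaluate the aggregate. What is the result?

student=Bob: ✓ → 57
student=Kai: ✓ → 35
student=Eve: ✓ → 49
student=Noor: ✓ → 85
student=Vik: ✓ → 73
student=Lena: ✓ → 84
student=Priya: ✓ → 60
student=Yara: ✓ → 42
student=Gus: ✓ → 74
student=Ines: ✓ → 61
student=Xiu: ✓ → 42
year_sum = 57 + 35 + 49 + 85 + 73 + 84 + 60 + 42 + 74 + 61 + 42 = 662

662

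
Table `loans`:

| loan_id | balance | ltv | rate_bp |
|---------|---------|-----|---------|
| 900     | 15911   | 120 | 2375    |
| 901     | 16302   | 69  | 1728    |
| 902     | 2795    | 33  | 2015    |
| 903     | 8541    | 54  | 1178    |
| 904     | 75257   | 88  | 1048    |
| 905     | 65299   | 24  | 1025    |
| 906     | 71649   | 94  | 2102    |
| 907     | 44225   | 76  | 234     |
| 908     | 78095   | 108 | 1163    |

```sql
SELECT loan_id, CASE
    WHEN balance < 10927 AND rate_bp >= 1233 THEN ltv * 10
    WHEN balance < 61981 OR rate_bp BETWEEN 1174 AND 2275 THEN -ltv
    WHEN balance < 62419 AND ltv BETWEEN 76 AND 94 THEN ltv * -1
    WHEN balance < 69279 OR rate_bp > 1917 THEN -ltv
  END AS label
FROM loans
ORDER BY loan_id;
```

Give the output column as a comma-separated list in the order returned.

-120, -69, 330, -54, NULL, -24, -94, -76, NULL

loan_id=900: balance < 61981 OR rate_bp BETWEEN 1174 AND 2275 → -120
loan_id=901: balance < 61981 OR rate_bp BETWEEN 1174 AND 2275 → -69
loan_id=902: balance < 10927 AND rate_bp >= 1233 → 330
loan_id=903: balance < 61981 OR rate_bp BETWEEN 1174 AND 2275 → -54
loan_id=904: (no match → NULL) → NULL
loan_id=905: balance < 69279 OR rate_bp > 1917 → -24
loan_id=906: balance < 61981 OR rate_bp BETWEEN 1174 AND 2275 → -94
loan_id=907: balance < 61981 OR rate_bp BETWEEN 1174 AND 2275 → -76
loan_id=908: (no match → NULL) → NULL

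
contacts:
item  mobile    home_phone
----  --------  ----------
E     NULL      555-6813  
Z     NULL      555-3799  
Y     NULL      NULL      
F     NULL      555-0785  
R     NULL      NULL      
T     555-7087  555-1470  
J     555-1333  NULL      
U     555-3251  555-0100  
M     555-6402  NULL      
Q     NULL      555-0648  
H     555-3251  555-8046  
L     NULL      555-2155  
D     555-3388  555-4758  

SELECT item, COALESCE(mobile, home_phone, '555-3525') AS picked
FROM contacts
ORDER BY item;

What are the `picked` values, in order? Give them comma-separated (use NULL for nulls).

item=D: mobile=555-3388 → 555-3388
item=E: mobile=NULL, home_phone=555-6813 → 555-6813
item=F: mobile=NULL, home_phone=555-0785 → 555-0785
item=H: mobile=555-3251 → 555-3251
item=J: mobile=555-1333 → 555-1333
item=L: mobile=NULL, home_phone=555-2155 → 555-2155
item=M: mobile=555-6402 → 555-6402
item=Q: mobile=NULL, home_phone=555-0648 → 555-0648
item=R: mobile=NULL, home_phone=NULL, → literal 555-3525 → 555-3525
item=T: mobile=555-7087 → 555-7087
item=U: mobile=555-3251 → 555-3251
item=Y: mobile=NULL, home_phone=NULL, → literal 555-3525 → 555-3525
item=Z: mobile=NULL, home_phone=555-3799 → 555-3799

555-3388, 555-6813, 555-0785, 555-3251, 555-1333, 555-2155, 555-6402, 555-0648, 555-3525, 555-7087, 555-3251, 555-3525, 555-3799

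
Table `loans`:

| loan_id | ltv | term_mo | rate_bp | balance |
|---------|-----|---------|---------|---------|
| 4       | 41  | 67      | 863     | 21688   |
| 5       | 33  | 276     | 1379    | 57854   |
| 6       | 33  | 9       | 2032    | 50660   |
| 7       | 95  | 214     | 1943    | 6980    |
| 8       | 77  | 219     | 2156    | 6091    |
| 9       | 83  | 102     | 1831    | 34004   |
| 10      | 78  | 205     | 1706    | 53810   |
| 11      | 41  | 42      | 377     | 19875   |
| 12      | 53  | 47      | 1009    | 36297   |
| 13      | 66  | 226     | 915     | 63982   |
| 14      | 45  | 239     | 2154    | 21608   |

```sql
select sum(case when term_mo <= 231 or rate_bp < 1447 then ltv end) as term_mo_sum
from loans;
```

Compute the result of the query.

loan_id=4: ✓ → 41
loan_id=5: ✓ → 33
loan_id=6: ✓ → 33
loan_id=7: ✓ → 95
loan_id=8: ✓ → 77
loan_id=9: ✓ → 83
loan_id=10: ✓ → 78
loan_id=11: ✓ → 41
loan_id=12: ✓ → 53
loan_id=13: ✓ → 66
loan_id=14: ✗
term_mo_sum = 41 + 33 + 33 + 95 + 77 + 83 + 78 + 41 + 53 + 66 = 600

600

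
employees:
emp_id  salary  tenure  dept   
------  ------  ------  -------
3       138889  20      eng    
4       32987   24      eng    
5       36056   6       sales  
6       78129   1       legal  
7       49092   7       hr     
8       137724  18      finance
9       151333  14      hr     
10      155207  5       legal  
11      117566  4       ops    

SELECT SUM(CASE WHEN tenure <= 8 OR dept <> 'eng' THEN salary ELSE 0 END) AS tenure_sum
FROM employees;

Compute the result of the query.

725107

emp_id=3: ✗
emp_id=4: ✗
emp_id=5: ✓ → 36056
emp_id=6: ✓ → 78129
emp_id=7: ✓ → 49092
emp_id=8: ✓ → 137724
emp_id=9: ✓ → 151333
emp_id=10: ✓ → 155207
emp_id=11: ✓ → 117566
tenure_sum = 36056 + 78129 + 49092 + 137724 + 151333 + 155207 + 117566 = 725107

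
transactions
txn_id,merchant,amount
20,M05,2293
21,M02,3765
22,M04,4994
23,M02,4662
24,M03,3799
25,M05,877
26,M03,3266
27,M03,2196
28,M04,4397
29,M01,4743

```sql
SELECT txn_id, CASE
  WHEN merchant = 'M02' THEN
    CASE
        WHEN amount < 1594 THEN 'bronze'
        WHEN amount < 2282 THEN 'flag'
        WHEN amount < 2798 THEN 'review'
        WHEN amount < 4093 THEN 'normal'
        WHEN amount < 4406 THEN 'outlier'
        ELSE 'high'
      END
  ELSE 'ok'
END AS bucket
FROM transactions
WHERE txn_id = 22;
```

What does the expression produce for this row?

txn_id = 22: merchant=M04, amount=4994.
merchant='M04' → outer ELSE → ok

ok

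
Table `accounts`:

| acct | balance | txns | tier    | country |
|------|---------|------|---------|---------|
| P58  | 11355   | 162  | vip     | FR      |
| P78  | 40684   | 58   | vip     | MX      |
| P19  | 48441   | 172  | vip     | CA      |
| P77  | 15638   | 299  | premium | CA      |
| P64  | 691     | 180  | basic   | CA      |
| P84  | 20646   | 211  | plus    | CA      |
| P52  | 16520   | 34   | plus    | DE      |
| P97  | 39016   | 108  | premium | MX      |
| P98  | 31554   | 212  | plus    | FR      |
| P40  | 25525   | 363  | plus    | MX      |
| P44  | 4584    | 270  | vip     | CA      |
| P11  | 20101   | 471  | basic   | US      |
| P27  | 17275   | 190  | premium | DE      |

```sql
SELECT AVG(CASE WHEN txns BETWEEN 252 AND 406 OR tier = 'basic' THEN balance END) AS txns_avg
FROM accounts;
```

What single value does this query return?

acct=P58: ✗
acct=P78: ✗
acct=P19: ✗
acct=P77: ✓ → 15638
acct=P64: ✓ → 691
acct=P84: ✗
acct=P52: ✗
acct=P97: ✗
acct=P98: ✗
acct=P40: ✓ → 25525
acct=P44: ✓ → 4584
acct=P11: ✓ → 20101
acct=P27: ✗
txns_avg = (15638 + 691 + 25525 + 4584 + 20101) / 5 = 13307.8

13307.8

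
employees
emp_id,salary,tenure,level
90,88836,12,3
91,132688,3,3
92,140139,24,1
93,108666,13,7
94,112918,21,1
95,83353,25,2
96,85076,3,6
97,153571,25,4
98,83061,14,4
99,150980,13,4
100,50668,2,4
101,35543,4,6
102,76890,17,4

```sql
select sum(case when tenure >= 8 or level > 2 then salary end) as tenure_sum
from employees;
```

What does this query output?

emp_id=90: ✓ → 88836
emp_id=91: ✓ → 132688
emp_id=92: ✓ → 140139
emp_id=93: ✓ → 108666
emp_id=94: ✓ → 112918
emp_id=95: ✓ → 83353
emp_id=96: ✓ → 85076
emp_id=97: ✓ → 153571
emp_id=98: ✓ → 83061
emp_id=99: ✓ → 150980
emp_id=100: ✓ → 50668
emp_id=101: ✓ → 35543
emp_id=102: ✓ → 76890
tenure_sum = 88836 + 132688 + 140139 + 108666 + 112918 + 83353 + 85076 + 153571 + 83061 + 150980 + 50668 + 35543 + 76890 = 1302389

1302389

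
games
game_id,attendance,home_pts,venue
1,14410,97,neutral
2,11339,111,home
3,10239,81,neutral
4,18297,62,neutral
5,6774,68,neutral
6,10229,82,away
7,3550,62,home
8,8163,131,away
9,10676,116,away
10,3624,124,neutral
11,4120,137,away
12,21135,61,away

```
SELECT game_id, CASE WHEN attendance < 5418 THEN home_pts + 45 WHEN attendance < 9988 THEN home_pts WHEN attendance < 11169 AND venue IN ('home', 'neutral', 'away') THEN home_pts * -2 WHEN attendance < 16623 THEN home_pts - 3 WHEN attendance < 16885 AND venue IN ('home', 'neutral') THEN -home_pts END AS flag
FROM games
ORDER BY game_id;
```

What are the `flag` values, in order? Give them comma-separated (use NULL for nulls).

game_id=1: attendance < 16623 → 94
game_id=2: attendance < 16623 → 108
game_id=3: attendance < 11169 AND venue IN ('home', 'neutral', 'away') → -162
game_id=4: (no match → NULL) → NULL
game_id=5: attendance < 9988 → 68
game_id=6: attendance < 11169 AND venue IN ('home', 'neutral', 'away') → -164
game_id=7: attendance < 5418 → 107
game_id=8: attendance < 9988 → 131
game_id=9: attendance < 11169 AND venue IN ('home', 'neutral', 'away') → -232
game_id=10: attendance < 5418 → 169
game_id=11: attendance < 5418 → 182
game_id=12: (no match → NULL) → NULL

94, 108, -162, NULL, 68, -164, 107, 131, -232, 169, 182, NULL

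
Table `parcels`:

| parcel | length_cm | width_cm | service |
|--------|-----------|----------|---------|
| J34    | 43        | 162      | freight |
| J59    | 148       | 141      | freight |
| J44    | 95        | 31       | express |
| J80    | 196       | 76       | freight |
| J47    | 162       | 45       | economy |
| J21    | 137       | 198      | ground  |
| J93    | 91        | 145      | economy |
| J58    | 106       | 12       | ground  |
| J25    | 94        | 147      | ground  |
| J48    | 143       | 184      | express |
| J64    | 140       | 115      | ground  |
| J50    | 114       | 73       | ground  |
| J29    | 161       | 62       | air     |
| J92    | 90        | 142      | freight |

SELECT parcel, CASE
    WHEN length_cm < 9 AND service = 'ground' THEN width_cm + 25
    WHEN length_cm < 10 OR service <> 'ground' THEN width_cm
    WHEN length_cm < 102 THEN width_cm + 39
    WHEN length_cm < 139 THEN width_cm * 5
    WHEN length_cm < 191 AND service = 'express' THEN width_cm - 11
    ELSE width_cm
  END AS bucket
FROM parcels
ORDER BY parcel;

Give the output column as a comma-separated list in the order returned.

990, 186, 62, 162, 31, 45, 184, 365, 60, 141, 115, 76, 142, 145

parcel=J21: length_cm < 139 → 990
parcel=J25: length_cm < 102 → 186
parcel=J29: length_cm < 10 OR service <> 'ground' → 62
parcel=J34: length_cm < 10 OR service <> 'ground' → 162
parcel=J44: length_cm < 10 OR service <> 'ground' → 31
parcel=J47: length_cm < 10 OR service <> 'ground' → 45
parcel=J48: length_cm < 10 OR service <> 'ground' → 184
parcel=J50: length_cm < 139 → 365
parcel=J58: length_cm < 139 → 60
parcel=J59: length_cm < 10 OR service <> 'ground' → 141
parcel=J64: ELSE → 115
parcel=J80: length_cm < 10 OR service <> 'ground' → 76
parcel=J92: length_cm < 10 OR service <> 'ground' → 142
parcel=J93: length_cm < 10 OR service <> 'ground' → 145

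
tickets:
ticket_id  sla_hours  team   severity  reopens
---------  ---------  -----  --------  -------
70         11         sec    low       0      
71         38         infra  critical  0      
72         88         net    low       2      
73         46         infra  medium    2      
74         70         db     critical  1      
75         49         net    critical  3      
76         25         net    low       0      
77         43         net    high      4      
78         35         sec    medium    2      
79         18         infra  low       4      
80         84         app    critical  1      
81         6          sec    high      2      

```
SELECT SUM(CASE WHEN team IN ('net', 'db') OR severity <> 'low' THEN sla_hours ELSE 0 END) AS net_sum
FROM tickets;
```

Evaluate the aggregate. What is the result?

484

ticket_id=70: ✗
ticket_id=71: ✓ → 38
ticket_id=72: ✓ → 88
ticket_id=73: ✓ → 46
ticket_id=74: ✓ → 70
ticket_id=75: ✓ → 49
ticket_id=76: ✓ → 25
ticket_id=77: ✓ → 43
ticket_id=78: ✓ → 35
ticket_id=79: ✗
ticket_id=80: ✓ → 84
ticket_id=81: ✓ → 6
net_sum = 38 + 88 + 46 + 70 + 49 + 25 + 43 + 35 + 84 + 6 = 484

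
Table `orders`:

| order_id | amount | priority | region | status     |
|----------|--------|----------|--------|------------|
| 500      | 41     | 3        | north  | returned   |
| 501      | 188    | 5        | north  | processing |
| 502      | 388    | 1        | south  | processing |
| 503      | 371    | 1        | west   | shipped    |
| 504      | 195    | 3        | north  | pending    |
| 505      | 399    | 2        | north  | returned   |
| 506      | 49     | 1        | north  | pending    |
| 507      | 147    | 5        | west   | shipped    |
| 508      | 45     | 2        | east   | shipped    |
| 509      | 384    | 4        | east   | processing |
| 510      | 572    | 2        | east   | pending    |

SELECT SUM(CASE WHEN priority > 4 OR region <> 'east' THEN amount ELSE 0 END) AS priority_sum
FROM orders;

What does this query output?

1778

order_id=500: ✓ → 41
order_id=501: ✓ → 188
order_id=502: ✓ → 388
order_id=503: ✓ → 371
order_id=504: ✓ → 195
order_id=505: ✓ → 399
order_id=506: ✓ → 49
order_id=507: ✓ → 147
order_id=508: ✗
order_id=509: ✗
order_id=510: ✗
priority_sum = 41 + 188 + 388 + 371 + 195 + 399 + 49 + 147 = 1778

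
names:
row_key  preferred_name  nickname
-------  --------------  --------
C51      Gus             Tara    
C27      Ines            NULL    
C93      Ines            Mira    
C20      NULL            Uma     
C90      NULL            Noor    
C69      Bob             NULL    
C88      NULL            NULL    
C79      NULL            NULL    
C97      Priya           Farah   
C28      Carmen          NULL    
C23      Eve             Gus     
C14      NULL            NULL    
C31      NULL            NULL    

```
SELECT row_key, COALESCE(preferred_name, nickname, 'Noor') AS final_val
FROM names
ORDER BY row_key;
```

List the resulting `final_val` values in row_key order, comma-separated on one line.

row_key=C14: preferred_name=NULL, nickname=NULL, → literal Noor → Noor
row_key=C20: preferred_name=NULL, nickname=Uma → Uma
row_key=C23: preferred_name=Eve → Eve
row_key=C27: preferred_name=Ines → Ines
row_key=C28: preferred_name=Carmen → Carmen
row_key=C31: preferred_name=NULL, nickname=NULL, → literal Noor → Noor
row_key=C51: preferred_name=Gus → Gus
row_key=C69: preferred_name=Bob → Bob
row_key=C79: preferred_name=NULL, nickname=NULL, → literal Noor → Noor
row_key=C88: preferred_name=NULL, nickname=NULL, → literal Noor → Noor
row_key=C90: preferred_name=NULL, nickname=Noor → Noor
row_key=C93: preferred_name=Ines → Ines
row_key=C97: preferred_name=Priya → Priya

Noor, Uma, Eve, Ines, Carmen, Noor, Gus, Bob, Noor, Noor, Noor, Ines, Priya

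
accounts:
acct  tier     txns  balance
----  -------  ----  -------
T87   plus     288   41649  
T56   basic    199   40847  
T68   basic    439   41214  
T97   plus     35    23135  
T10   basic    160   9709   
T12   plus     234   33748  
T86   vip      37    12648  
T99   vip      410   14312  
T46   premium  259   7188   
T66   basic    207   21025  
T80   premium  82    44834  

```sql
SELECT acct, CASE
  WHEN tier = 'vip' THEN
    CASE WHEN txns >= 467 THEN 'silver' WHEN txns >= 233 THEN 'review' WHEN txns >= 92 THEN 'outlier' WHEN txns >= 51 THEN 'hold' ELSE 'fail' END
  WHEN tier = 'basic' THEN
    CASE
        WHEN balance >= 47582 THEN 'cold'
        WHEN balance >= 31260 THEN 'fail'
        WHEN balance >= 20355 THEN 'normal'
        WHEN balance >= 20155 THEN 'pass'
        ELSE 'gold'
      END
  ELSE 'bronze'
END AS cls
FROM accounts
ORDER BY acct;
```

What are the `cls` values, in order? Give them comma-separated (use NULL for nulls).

acct=T10: tier='basic' → inner[ELSE] → gold
acct=T12: tier='plus' → outer ELSE → bronze
acct=T46: tier='premium' → outer ELSE → bronze
acct=T56: tier='basic' → inner[balance >= 31260] → fail
acct=T66: tier='basic' → inner[balance >= 20355] → normal
acct=T68: tier='basic' → inner[balance >= 31260] → fail
acct=T80: tier='premium' → outer ELSE → bronze
acct=T86: tier='vip' → inner[ELSE] → fail
acct=T87: tier='plus' → outer ELSE → bronze
acct=T97: tier='plus' → outer ELSE → bronze
acct=T99: tier='vip' → inner[txns >= 233] → review

gold, bronze, bronze, fail, normal, fail, bronze, fail, bronze, bronze, review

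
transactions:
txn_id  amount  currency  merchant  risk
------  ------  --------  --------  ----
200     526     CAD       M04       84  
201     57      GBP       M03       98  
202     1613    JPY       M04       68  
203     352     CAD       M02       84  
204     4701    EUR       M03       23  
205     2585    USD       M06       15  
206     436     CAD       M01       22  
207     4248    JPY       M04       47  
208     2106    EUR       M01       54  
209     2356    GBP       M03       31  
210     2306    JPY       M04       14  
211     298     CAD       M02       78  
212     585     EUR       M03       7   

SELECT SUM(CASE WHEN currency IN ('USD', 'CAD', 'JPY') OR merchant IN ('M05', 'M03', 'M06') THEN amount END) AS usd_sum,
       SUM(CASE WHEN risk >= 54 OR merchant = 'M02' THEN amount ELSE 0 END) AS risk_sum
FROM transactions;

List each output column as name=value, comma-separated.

usd_sum=20063, risk_sum=4952

[usd_sum: currency IN ('USD', 'CAD', 'JPY') OR merchant IN ('M05', 'M03', 'M06')]
txn_id=200: ✓ → 526
txn_id=201: ✓ → 57
txn_id=202: ✓ → 1613
txn_id=203: ✓ → 352
txn_id=204: ✓ → 4701
txn_id=205: ✓ → 2585
txn_id=206: ✓ → 436
txn_id=207: ✓ → 4248
txn_id=208: ✗
txn_id=209: ✓ → 2356
txn_id=210: ✓ → 2306
txn_id=211: ✓ → 298
txn_id=212: ✓ → 585
usd_sum = 526 + 57 + 1613 + 352 + 4701 + 2585 + 436 + 4248 + 2356 + 2306 + 298 + 585 = 20063
—
[risk_sum: risk >= 54 OR merchant = 'M02']
txn_id=200: ✓ → 526
txn_id=201: ✓ → 57
txn_id=202: ✓ → 1613
txn_id=203: ✓ → 352
txn_id=204: ✗
txn_id=205: ✗
txn_id=206: ✗
txn_id=207: ✗
txn_id=208: ✓ → 2106
txn_id=209: ✗
txn_id=210: ✗
txn_id=211: ✓ → 298
txn_id=212: ✗
risk_sum = 526 + 57 + 1613 + 352 + 2106 + 298 = 4952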